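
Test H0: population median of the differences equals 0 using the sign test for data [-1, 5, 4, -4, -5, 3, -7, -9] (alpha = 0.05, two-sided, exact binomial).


Step 1: Discard zero differences. Original n = 8; n_eff = number of nonzero differences = 8.
Nonzero differences (with sign): -1, +5, +4, -4, -5, +3, -7, -9
Step 2: Count signs: positive = 3, negative = 5.
Step 3: Under H0: P(positive) = 0.5, so the number of positives S ~ Bin(8, 0.5).
Step 4: Two-sided exact p-value = sum of Bin(8,0.5) probabilities at or below the observed probability = 0.726562.
Step 5: alpha = 0.05. fail to reject H0.

n_eff = 8, pos = 3, neg = 5, p = 0.726562, fail to reject H0.


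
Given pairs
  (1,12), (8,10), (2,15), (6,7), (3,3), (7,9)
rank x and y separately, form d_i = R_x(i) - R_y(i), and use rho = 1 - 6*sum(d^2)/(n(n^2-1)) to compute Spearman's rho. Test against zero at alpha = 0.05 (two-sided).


Step 1: Rank x and y separately (midranks; no ties here).
rank(x): 1->1, 8->6, 2->2, 6->4, 3->3, 7->5
rank(y): 12->5, 10->4, 15->6, 7->2, 3->1, 9->3
Step 2: d_i = R_x(i) - R_y(i); compute d_i^2.
  (1-5)^2=16, (6-4)^2=4, (2-6)^2=16, (4-2)^2=4, (3-1)^2=4, (5-3)^2=4
sum(d^2) = 48.
Step 3: rho = 1 - 6*48 / (6*(6^2 - 1)) = 1 - 288/210 = -0.371429.
Step 4: Under H0, t = rho * sqrt((n-2)/(1-rho^2)) = -0.8001 ~ t(4).
Step 5: Two-sided p-value from the t-distribution with 4 df = 0.468478.
Step 6: alpha = 0.05. fail to reject H0.

rho = -0.3714, p = 0.468478, fail to reject H0 at alpha = 0.05.


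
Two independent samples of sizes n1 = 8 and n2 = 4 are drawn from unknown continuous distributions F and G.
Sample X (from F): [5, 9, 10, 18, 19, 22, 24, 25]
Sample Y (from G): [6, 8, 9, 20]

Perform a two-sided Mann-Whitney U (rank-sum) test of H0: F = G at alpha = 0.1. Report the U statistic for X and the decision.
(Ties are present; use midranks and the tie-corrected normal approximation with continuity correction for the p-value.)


Step 1: Combine and sort all 12 observations; assign midranks.
sorted (value, group): (5,X), (6,Y), (8,Y), (9,X), (9,Y), (10,X), (18,X), (19,X), (20,Y), (22,X), (24,X), (25,X)
ranks: 5->1, 6->2, 8->3, 9->4.5, 9->4.5, 10->6, 18->7, 19->8, 20->9, 22->10, 24->11, 25->12
Step 2: Rank sum for X: R1 = 1 + 4.5 + 6 + 7 + 8 + 10 + 11 + 12 = 59.5.
Step 3: U_X = R1 - n1(n1+1)/2 = 59.5 - 8*9/2 = 59.5 - 36 = 23.5.
       U_Y = n1*n2 - U_X = 32 - 23.5 = 8.5.
Step 4: Ties are present, so use the tie-corrected normal approximation (with continuity correction) for the p-value.
Step 5: p-value = 0.233663; compare to alpha = 0.1. fail to reject H0.

U_X = 23.5, p = 0.233663, fail to reject H0 at alpha = 0.1.


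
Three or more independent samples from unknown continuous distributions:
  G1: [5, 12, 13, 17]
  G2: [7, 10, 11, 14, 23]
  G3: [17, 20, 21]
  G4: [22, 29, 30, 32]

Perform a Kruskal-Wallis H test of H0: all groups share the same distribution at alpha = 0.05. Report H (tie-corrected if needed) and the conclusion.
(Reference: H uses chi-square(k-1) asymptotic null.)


Step 1: Combine all N = 16 observations and assign midranks.
sorted (value, group, rank): (5,G1,1), (7,G2,2), (10,G2,3), (11,G2,4), (12,G1,5), (13,G1,6), (14,G2,7), (17,G1,8.5), (17,G3,8.5), (20,G3,10), (21,G3,11), (22,G4,12), (23,G2,13), (29,G4,14), (30,G4,15), (32,G4,16)
Step 2: Sum ranks within each group.
R_1 = 20.5 (n_1 = 4)
R_2 = 29 (n_2 = 5)
R_3 = 29.5 (n_3 = 3)
R_4 = 57 (n_4 = 4)
Step 3: H = 12/(N(N+1)) * sum(R_i^2/n_i) - 3(N+1)
     = 12/(16*17) * (20.5^2/4 + 29^2/5 + 29.5^2/3 + 57^2/4) - 3*17
     = 0.044118 * 1375.6 - 51
     = 9.688051.
Step 4: Ties present; correction factor C = 1 - 6/(16^3 - 16) = 0.998529. Corrected H = 9.688051 / 0.998529 = 9.702320.
Step 5: Under H0, H ~ chi^2(3); p-value = 0.021274.
Step 6: alpha = 0.05. reject H0.

H = 9.7023, df = 3, p = 0.021274, reject H0.


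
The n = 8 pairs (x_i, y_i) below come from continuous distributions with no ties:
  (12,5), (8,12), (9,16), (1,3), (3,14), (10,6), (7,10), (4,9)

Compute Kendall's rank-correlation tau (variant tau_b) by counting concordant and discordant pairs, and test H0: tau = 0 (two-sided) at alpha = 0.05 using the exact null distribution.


Step 1: Enumerate the 28 unordered pairs (i,j) with i<j and classify each by sign(x_j-x_i) * sign(y_j-y_i).
  (1,2):dx=-4,dy=+7->D; (1,3):dx=-3,dy=+11->D; (1,4):dx=-11,dy=-2->C; (1,5):dx=-9,dy=+9->D
  (1,6):dx=-2,dy=+1->D; (1,7):dx=-5,dy=+5->D; (1,8):dx=-8,dy=+4->D; (2,3):dx=+1,dy=+4->C
  (2,4):dx=-7,dy=-9->C; (2,5):dx=-5,dy=+2->D; (2,6):dx=+2,dy=-6->D; (2,7):dx=-1,dy=-2->C
  (2,8):dx=-4,dy=-3->C; (3,4):dx=-8,dy=-13->C; (3,5):dx=-6,dy=-2->C; (3,6):dx=+1,dy=-10->D
  (3,7):dx=-2,dy=-6->C; (3,8):dx=-5,dy=-7->C; (4,5):dx=+2,dy=+11->C; (4,6):dx=+9,dy=+3->C
  (4,7):dx=+6,dy=+7->C; (4,8):dx=+3,dy=+6->C; (5,6):dx=+7,dy=-8->D; (5,7):dx=+4,dy=-4->D
  (5,8):dx=+1,dy=-5->D; (6,7):dx=-3,dy=+4->D; (6,8):dx=-6,dy=+3->D; (7,8):dx=-3,dy=-1->C
Step 2: C = 14, D = 14, total pairs = 28.
Step 3: tau = (C - D)/(n(n-1)/2) = (14 - 14)/28 = 0.000000.
Step 4: Exact two-sided p-value (enumerate n! = 40320 permutations of y under H0): p = 1.000000.
Step 5: alpha = 0.05. fail to reject H0.

tau_b = 0.0000 (C=14, D=14), p = 1.000000, fail to reject H0.


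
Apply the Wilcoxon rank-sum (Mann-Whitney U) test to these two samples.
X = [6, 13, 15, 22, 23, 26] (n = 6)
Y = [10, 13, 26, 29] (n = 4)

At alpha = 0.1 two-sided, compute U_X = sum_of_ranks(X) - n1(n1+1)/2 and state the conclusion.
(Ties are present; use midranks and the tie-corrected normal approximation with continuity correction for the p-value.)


Step 1: Combine and sort all 10 observations; assign midranks.
sorted (value, group): (6,X), (10,Y), (13,X), (13,Y), (15,X), (22,X), (23,X), (26,X), (26,Y), (29,Y)
ranks: 6->1, 10->2, 13->3.5, 13->3.5, 15->5, 22->6, 23->7, 26->8.5, 26->8.5, 29->10
Step 2: Rank sum for X: R1 = 1 + 3.5 + 5 + 6 + 7 + 8.5 = 31.
Step 3: U_X = R1 - n1(n1+1)/2 = 31 - 6*7/2 = 31 - 21 = 10.
       U_Y = n1*n2 - U_X = 24 - 10 = 14.
Step 4: Ties are present, so use the tie-corrected normal approximation (with continuity correction) for the p-value.
Step 5: p-value = 0.747637; compare to alpha = 0.1. fail to reject H0.

U_X = 10, p = 0.747637, fail to reject H0 at alpha = 0.1.


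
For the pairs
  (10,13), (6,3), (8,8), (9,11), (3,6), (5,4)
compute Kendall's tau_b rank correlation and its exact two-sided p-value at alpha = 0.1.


Step 1: Enumerate the 15 unordered pairs (i,j) with i<j and classify each by sign(x_j-x_i) * sign(y_j-y_i).
  (1,2):dx=-4,dy=-10->C; (1,3):dx=-2,dy=-5->C; (1,4):dx=-1,dy=-2->C; (1,5):dx=-7,dy=-7->C
  (1,6):dx=-5,dy=-9->C; (2,3):dx=+2,dy=+5->C; (2,4):dx=+3,dy=+8->C; (2,5):dx=-3,dy=+3->D
  (2,6):dx=-1,dy=+1->D; (3,4):dx=+1,dy=+3->C; (3,5):dx=-5,dy=-2->C; (3,6):dx=-3,dy=-4->C
  (4,5):dx=-6,dy=-5->C; (4,6):dx=-4,dy=-7->C; (5,6):dx=+2,dy=-2->D
Step 2: C = 12, D = 3, total pairs = 15.
Step 3: tau = (C - D)/(n(n-1)/2) = (12 - 3)/15 = 0.600000.
Step 4: Exact two-sided p-value (enumerate n! = 720 permutations of y under H0): p = 0.136111.
Step 5: alpha = 0.1. fail to reject H0.

tau_b = 0.6000 (C=12, D=3), p = 0.136111, fail to reject H0.


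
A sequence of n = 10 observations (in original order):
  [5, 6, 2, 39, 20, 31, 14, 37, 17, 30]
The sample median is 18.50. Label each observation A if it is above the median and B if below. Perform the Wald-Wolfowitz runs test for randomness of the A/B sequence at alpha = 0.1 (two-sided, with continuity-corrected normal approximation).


Step 1: Compute median = 18.50; label A = above, B = below.
Labels in order: BBBAAABABA  (n_A = 5, n_B = 5)
Step 2: Count runs R = 6.
Step 3: Under H0 (random ordering), E[R] = 2*n_A*n_B/(n_A+n_B) + 1 = 2*5*5/10 + 1 = 6.0000.
        Var[R] = 2*n_A*n_B*(2*n_A*n_B - n_A - n_B) / ((n_A+n_B)^2 * (n_A+n_B-1)) = 2000/900 = 2.2222.
        SD[R] = 1.4907.
Step 4: R = E[R], so z = 0 with no continuity correction.
Step 5: Two-sided p-value via normal approximation = 2*(1 - Phi(|z|)) = 1.000000.
Step 6: alpha = 0.1. fail to reject H0.

R = 6, z = 0.0000, p = 1.000000, fail to reject H0.


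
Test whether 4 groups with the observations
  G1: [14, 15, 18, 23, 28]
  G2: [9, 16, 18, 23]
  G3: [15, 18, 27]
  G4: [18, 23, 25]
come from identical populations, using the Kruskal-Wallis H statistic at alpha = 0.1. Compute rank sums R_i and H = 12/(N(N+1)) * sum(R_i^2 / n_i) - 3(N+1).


Step 1: Combine all N = 15 observations and assign midranks.
sorted (value, group, rank): (9,G2,1), (14,G1,2), (15,G1,3.5), (15,G3,3.5), (16,G2,5), (18,G1,7.5), (18,G2,7.5), (18,G3,7.5), (18,G4,7.5), (23,G1,11), (23,G2,11), (23,G4,11), (25,G4,13), (27,G3,14), (28,G1,15)
Step 2: Sum ranks within each group.
R_1 = 39 (n_1 = 5)
R_2 = 24.5 (n_2 = 4)
R_3 = 25 (n_3 = 3)
R_4 = 31.5 (n_4 = 3)
Step 3: H = 12/(N(N+1)) * sum(R_i^2/n_i) - 3(N+1)
     = 12/(15*16) * (39^2/5 + 24.5^2/4 + 25^2/3 + 31.5^2/3) - 3*16
     = 0.050000 * 993.346 - 48
     = 1.667292.
Step 4: Ties present; correction factor C = 1 - 90/(15^3 - 15) = 0.973214. Corrected H = 1.667292 / 0.973214 = 1.713180.
Step 5: Under H0, H ~ chi^2(3); p-value = 0.634007.
Step 6: alpha = 0.1. fail to reject H0.

H = 1.7132, df = 3, p = 0.634007, fail to reject H0.


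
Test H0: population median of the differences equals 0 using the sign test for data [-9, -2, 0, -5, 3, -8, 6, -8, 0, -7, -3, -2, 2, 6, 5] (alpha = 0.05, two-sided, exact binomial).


Step 1: Discard zero differences. Original n = 15; n_eff = number of nonzero differences = 13.
Nonzero differences (with sign): -9, -2, -5, +3, -8, +6, -8, -7, -3, -2, +2, +6, +5
Step 2: Count signs: positive = 5, negative = 8.
Step 3: Under H0: P(positive) = 0.5, so the number of positives S ~ Bin(13, 0.5).
Step 4: Two-sided exact p-value = sum of Bin(13,0.5) probabilities at or below the observed probability = 0.581055.
Step 5: alpha = 0.05. fail to reject H0.

n_eff = 13, pos = 5, neg = 8, p = 0.581055, fail to reject H0.


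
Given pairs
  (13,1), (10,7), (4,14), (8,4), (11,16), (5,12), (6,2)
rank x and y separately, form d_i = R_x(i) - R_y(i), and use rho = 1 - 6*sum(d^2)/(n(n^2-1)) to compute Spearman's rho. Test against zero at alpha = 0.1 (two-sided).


Step 1: Rank x and y separately (midranks; no ties here).
rank(x): 13->7, 10->5, 4->1, 8->4, 11->6, 5->2, 6->3
rank(y): 1->1, 7->4, 14->6, 4->3, 16->7, 12->5, 2->2
Step 2: d_i = R_x(i) - R_y(i); compute d_i^2.
  (7-1)^2=36, (5-4)^2=1, (1-6)^2=25, (4-3)^2=1, (6-7)^2=1, (2-5)^2=9, (3-2)^2=1
sum(d^2) = 74.
Step 3: rho = 1 - 6*74 / (7*(7^2 - 1)) = 1 - 444/336 = -0.321429.
Step 4: Under H0, t = rho * sqrt((n-2)/(1-rho^2)) = -0.7590 ~ t(5).
Step 5: Two-sided p-value from the t-distribution with 5 df = 0.482072.
Step 6: alpha = 0.1. fail to reject H0.

rho = -0.3214, p = 0.482072, fail to reject H0 at alpha = 0.1.


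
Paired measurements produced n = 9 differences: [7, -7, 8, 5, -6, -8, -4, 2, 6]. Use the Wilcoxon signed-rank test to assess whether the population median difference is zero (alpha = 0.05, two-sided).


Step 1: Drop any zero differences (none here) and take |d_i|.
|d| = [7, 7, 8, 5, 6, 8, 4, 2, 6]
Step 2: Midrank |d_i| (ties get averaged ranks).
ranks: |7|->6.5, |7|->6.5, |8|->8.5, |5|->3, |6|->4.5, |8|->8.5, |4|->2, |2|->1, |6|->4.5
Step 3: Attach original signs; sum ranks with positive sign and with negative sign.
W+ = 6.5 + 8.5 + 3 + 1 + 4.5 = 23.5
W- = 6.5 + 4.5 + 8.5 + 2 = 21.5
(Check: W+ + W- = 45 should equal n(n+1)/2 = 45.)
Step 4: Test statistic W = min(W+, W-) = 21.5.
Step 5: Ties in |d|, so use the tie-corrected normal approximation.
        E[W] = n(n+1)/4 = 9*10/4 = 22.5.
        Tie groups: |d|=6 (t=2), |d|=7 (t=2), |d|=8 (t=2); sum(t^3 - t) = 18.
        Var[W] = n(n+1)(2n+1)/24 - sum(t^3-t)/48 = 1710/24 - 18/48 = 70.875.
        z = (W - E[W]) / sqrt(Var[W]) = (21.5 - 22.5) / 8.4187 = -0.1188.
        Two-sided p = 2*Phi(z) = 0.905447.
Step 6: alpha = 0.05. fail to reject H0.

W+ = 23.5, W- = 21.5, W = min = 21.5, p = 0.905447, fail to reject H0.


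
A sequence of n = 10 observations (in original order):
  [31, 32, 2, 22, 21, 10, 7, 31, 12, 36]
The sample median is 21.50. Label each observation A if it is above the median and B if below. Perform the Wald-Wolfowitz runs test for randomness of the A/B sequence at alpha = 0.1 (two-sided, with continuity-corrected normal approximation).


Step 1: Compute median = 21.50; label A = above, B = below.
Labels in order: AABABBBABA  (n_A = 5, n_B = 5)
Step 2: Count runs R = 7.
Step 3: Under H0 (random ordering), E[R] = 2*n_A*n_B/(n_A+n_B) + 1 = 2*5*5/10 + 1 = 6.0000.
        Var[R] = 2*n_A*n_B*(2*n_A*n_B - n_A - n_B) / ((n_A+n_B)^2 * (n_A+n_B-1)) = 2000/900 = 2.2222.
        SD[R] = 1.4907.
Step 4: Continuity-corrected z = (R - 0.5 - E[R]) / SD[R] = (7 - 0.5 - 6.0000) / 1.4907 = 0.3354.
Step 5: Two-sided p-value via normal approximation = 2*(1 - Phi(|z|)) = 0.737316.
Step 6: alpha = 0.1. fail to reject H0.

R = 7, z = 0.3354, p = 0.737316, fail to reject H0.


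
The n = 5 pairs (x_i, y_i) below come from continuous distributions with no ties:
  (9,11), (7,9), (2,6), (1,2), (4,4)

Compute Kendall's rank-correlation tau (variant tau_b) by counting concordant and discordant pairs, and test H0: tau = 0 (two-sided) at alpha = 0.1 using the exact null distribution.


Step 1: Enumerate the 10 unordered pairs (i,j) with i<j and classify each by sign(x_j-x_i) * sign(y_j-y_i).
  (1,2):dx=-2,dy=-2->C; (1,3):dx=-7,dy=-5->C; (1,4):dx=-8,dy=-9->C; (1,5):dx=-5,dy=-7->C
  (2,3):dx=-5,dy=-3->C; (2,4):dx=-6,dy=-7->C; (2,5):dx=-3,dy=-5->C; (3,4):dx=-1,dy=-4->C
  (3,5):dx=+2,dy=-2->D; (4,5):dx=+3,dy=+2->C
Step 2: C = 9, D = 1, total pairs = 10.
Step 3: tau = (C - D)/(n(n-1)/2) = (9 - 1)/10 = 0.800000.
Step 4: Exact two-sided p-value (enumerate n! = 120 permutations of y under H0): p = 0.083333.
Step 5: alpha = 0.1. reject H0.

tau_b = 0.8000 (C=9, D=1), p = 0.083333, reject H0.


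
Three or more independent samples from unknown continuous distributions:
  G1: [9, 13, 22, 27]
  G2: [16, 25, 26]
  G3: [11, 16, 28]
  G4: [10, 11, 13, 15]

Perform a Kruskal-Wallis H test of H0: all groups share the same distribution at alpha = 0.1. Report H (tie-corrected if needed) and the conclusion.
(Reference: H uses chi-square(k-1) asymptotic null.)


Step 1: Combine all N = 14 observations and assign midranks.
sorted (value, group, rank): (9,G1,1), (10,G4,2), (11,G3,3.5), (11,G4,3.5), (13,G1,5.5), (13,G4,5.5), (15,G4,7), (16,G2,8.5), (16,G3,8.5), (22,G1,10), (25,G2,11), (26,G2,12), (27,G1,13), (28,G3,14)
Step 2: Sum ranks within each group.
R_1 = 29.5 (n_1 = 4)
R_2 = 31.5 (n_2 = 3)
R_3 = 26 (n_3 = 3)
R_4 = 18 (n_4 = 4)
Step 3: H = 12/(N(N+1)) * sum(R_i^2/n_i) - 3(N+1)
     = 12/(14*15) * (29.5^2/4 + 31.5^2/3 + 26^2/3 + 18^2/4) - 3*15
     = 0.057143 * 854.646 - 45
     = 3.836905.
Step 4: Ties present; correction factor C = 1 - 18/(14^3 - 14) = 0.993407. Corrected H = 3.836905 / 0.993407 = 3.862371.
Step 5: Under H0, H ~ chi^2(3); p-value = 0.276714.
Step 6: alpha = 0.1. fail to reject H0.

H = 3.8624, df = 3, p = 0.276714, fail to reject H0.


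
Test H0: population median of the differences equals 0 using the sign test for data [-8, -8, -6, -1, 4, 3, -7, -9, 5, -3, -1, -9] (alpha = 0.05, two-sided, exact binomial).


Step 1: Discard zero differences. Original n = 12; n_eff = number of nonzero differences = 12.
Nonzero differences (with sign): -8, -8, -6, -1, +4, +3, -7, -9, +5, -3, -1, -9
Step 2: Count signs: positive = 3, negative = 9.
Step 3: Under H0: P(positive) = 0.5, so the number of positives S ~ Bin(12, 0.5).
Step 4: Two-sided exact p-value = sum of Bin(12,0.5) probabilities at or below the observed probability = 0.145996.
Step 5: alpha = 0.05. fail to reject H0.

n_eff = 12, pos = 3, neg = 9, p = 0.145996, fail to reject H0.


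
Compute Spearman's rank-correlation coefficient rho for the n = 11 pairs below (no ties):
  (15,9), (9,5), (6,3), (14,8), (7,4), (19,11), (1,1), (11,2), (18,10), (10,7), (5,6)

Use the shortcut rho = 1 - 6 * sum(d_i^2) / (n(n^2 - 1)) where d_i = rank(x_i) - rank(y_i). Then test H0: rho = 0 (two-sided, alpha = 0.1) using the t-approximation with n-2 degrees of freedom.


Step 1: Rank x and y separately (midranks; no ties here).
rank(x): 15->9, 9->5, 6->3, 14->8, 7->4, 19->11, 1->1, 11->7, 18->10, 10->6, 5->2
rank(y): 9->9, 5->5, 3->3, 8->8, 4->4, 11->11, 1->1, 2->2, 10->10, 7->7, 6->6
Step 2: d_i = R_x(i) - R_y(i); compute d_i^2.
  (9-9)^2=0, (5-5)^2=0, (3-3)^2=0, (8-8)^2=0, (4-4)^2=0, (11-11)^2=0, (1-1)^2=0, (7-2)^2=25, (10-10)^2=0, (6-7)^2=1, (2-6)^2=16
sum(d^2) = 42.
Step 3: rho = 1 - 6*42 / (11*(11^2 - 1)) = 1 - 252/1320 = 0.809091.
Step 4: Under H0, t = rho * sqrt((n-2)/(1-rho^2)) = 4.1302 ~ t(9).
Step 5: Two-sided p-value from the t-distribution with 9 df = 0.002559.
Step 6: alpha = 0.1. reject H0.

rho = 0.8091, p = 0.002559, reject H0 at alpha = 0.1.


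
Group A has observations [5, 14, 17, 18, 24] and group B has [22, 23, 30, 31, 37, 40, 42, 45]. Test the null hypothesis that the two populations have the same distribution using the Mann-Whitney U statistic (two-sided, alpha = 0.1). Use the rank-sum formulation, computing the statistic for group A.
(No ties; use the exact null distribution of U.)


Step 1: Combine and sort all 13 observations; assign midranks.
sorted (value, group): (5,X), (14,X), (17,X), (18,X), (22,Y), (23,Y), (24,X), (30,Y), (31,Y), (37,Y), (40,Y), (42,Y), (45,Y)
ranks: 5->1, 14->2, 17->3, 18->4, 22->5, 23->6, 24->7, 30->8, 31->9, 37->10, 40->11, 42->12, 45->13
Step 2: Rank sum for X: R1 = 1 + 2 + 3 + 4 + 7 = 17.
Step 3: U_X = R1 - n1(n1+1)/2 = 17 - 5*6/2 = 17 - 15 = 2.
       U_Y = n1*n2 - U_X = 40 - 2 = 38.
Step 4: No ties, so the exact null distribution of U (based on enumerating the C(13,5) = 1287 equally likely rank assignments) gives the two-sided p-value.
Step 5: p-value = 0.006216; compare to alpha = 0.1. reject H0.

U_X = 2, p = 0.006216, reject H0 at alpha = 0.1.


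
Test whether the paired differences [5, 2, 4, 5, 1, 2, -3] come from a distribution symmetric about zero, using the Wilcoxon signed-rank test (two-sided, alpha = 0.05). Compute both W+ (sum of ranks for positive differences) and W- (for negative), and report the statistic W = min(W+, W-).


Step 1: Drop any zero differences (none here) and take |d_i|.
|d| = [5, 2, 4, 5, 1, 2, 3]
Step 2: Midrank |d_i| (ties get averaged ranks).
ranks: |5|->6.5, |2|->2.5, |4|->5, |5|->6.5, |1|->1, |2|->2.5, |3|->4
Step 3: Attach original signs; sum ranks with positive sign and with negative sign.
W+ = 6.5 + 2.5 + 5 + 6.5 + 1 + 2.5 = 24
W- = 4 = 4
(Check: W+ + W- = 28 should equal n(n+1)/2 = 28.)
Step 4: Test statistic W = min(W+, W-) = 4.
Step 5: Ties in |d|, so use the tie-corrected normal approximation.
        E[W] = n(n+1)/4 = 7*8/4 = 14.
        Tie groups: |d|=2 (t=2), |d|=5 (t=2); sum(t^3 - t) = 12.
        Var[W] = n(n+1)(2n+1)/24 - sum(t^3-t)/48 = 840/24 - 12/48 = 34.75.
        z = (W - E[W]) / sqrt(Var[W]) = (4 - 14) / 5.8949 = -1.6964.
        Two-sided p = 2*Phi(z) = 0.089814.
Step 6: alpha = 0.05. fail to reject H0.

W+ = 24, W- = 4, W = min = 4, p = 0.089814, fail to reject H0.


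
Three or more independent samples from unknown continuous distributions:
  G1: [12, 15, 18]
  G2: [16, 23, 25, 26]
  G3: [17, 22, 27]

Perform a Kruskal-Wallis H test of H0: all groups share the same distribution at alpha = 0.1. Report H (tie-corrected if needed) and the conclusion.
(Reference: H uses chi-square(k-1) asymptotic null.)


Step 1: Combine all N = 10 observations and assign midranks.
sorted (value, group, rank): (12,G1,1), (15,G1,2), (16,G2,3), (17,G3,4), (18,G1,5), (22,G3,6), (23,G2,7), (25,G2,8), (26,G2,9), (27,G3,10)
Step 2: Sum ranks within each group.
R_1 = 8 (n_1 = 3)
R_2 = 27 (n_2 = 4)
R_3 = 20 (n_3 = 3)
Step 3: H = 12/(N(N+1)) * sum(R_i^2/n_i) - 3(N+1)
     = 12/(10*11) * (8^2/3 + 27^2/4 + 20^2/3) - 3*11
     = 0.109091 * 336.917 - 33
     = 3.754545.
Step 4: No ties, so H is used without correction.
Step 5: Under H0, H ~ chi^2(2); p-value = 0.153007.
Step 6: alpha = 0.1. fail to reject H0.

H = 3.7545, df = 2, p = 0.153007, fail to reject H0.


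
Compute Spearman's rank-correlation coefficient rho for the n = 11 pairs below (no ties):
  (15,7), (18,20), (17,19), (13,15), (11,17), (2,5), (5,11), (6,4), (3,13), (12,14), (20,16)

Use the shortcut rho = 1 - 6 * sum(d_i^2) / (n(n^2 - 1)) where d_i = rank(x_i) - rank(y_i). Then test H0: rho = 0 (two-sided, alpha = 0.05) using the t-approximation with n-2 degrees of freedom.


Step 1: Rank x and y separately (midranks; no ties here).
rank(x): 15->8, 18->10, 17->9, 13->7, 11->5, 2->1, 5->3, 6->4, 3->2, 12->6, 20->11
rank(y): 7->3, 20->11, 19->10, 15->7, 17->9, 5->2, 11->4, 4->1, 13->5, 14->6, 16->8
Step 2: d_i = R_x(i) - R_y(i); compute d_i^2.
  (8-3)^2=25, (10-11)^2=1, (9-10)^2=1, (7-7)^2=0, (5-9)^2=16, (1-2)^2=1, (3-4)^2=1, (4-1)^2=9, (2-5)^2=9, (6-6)^2=0, (11-8)^2=9
sum(d^2) = 72.
Step 3: rho = 1 - 6*72 / (11*(11^2 - 1)) = 1 - 432/1320 = 0.672727.
Step 4: Under H0, t = rho * sqrt((n-2)/(1-rho^2)) = 2.7277 ~ t(9).
Step 5: Two-sided p-value from the t-distribution with 9 df = 0.023313.
Step 6: alpha = 0.05. reject H0.

rho = 0.6727, p = 0.023313, reject H0 at alpha = 0.05.


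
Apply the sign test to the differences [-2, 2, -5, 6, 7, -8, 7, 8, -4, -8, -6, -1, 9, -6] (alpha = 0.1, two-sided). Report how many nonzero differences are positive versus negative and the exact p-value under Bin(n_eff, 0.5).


Step 1: Discard zero differences. Original n = 14; n_eff = number of nonzero differences = 14.
Nonzero differences (with sign): -2, +2, -5, +6, +7, -8, +7, +8, -4, -8, -6, -1, +9, -6
Step 2: Count signs: positive = 6, negative = 8.
Step 3: Under H0: P(positive) = 0.5, so the number of positives S ~ Bin(14, 0.5).
Step 4: Two-sided exact p-value = sum of Bin(14,0.5) probabilities at or below the observed probability = 0.790527.
Step 5: alpha = 0.1. fail to reject H0.

n_eff = 14, pos = 6, neg = 8, p = 0.790527, fail to reject H0.


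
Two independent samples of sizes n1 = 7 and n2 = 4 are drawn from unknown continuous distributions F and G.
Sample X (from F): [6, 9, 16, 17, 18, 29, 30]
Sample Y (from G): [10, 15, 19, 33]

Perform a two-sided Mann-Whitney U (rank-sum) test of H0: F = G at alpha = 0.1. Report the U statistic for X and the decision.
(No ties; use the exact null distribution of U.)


Step 1: Combine and sort all 11 observations; assign midranks.
sorted (value, group): (6,X), (9,X), (10,Y), (15,Y), (16,X), (17,X), (18,X), (19,Y), (29,X), (30,X), (33,Y)
ranks: 6->1, 9->2, 10->3, 15->4, 16->5, 17->6, 18->7, 19->8, 29->9, 30->10, 33->11
Step 2: Rank sum for X: R1 = 1 + 2 + 5 + 6 + 7 + 9 + 10 = 40.
Step 3: U_X = R1 - n1(n1+1)/2 = 40 - 7*8/2 = 40 - 28 = 12.
       U_Y = n1*n2 - U_X = 28 - 12 = 16.
Step 4: No ties, so the exact null distribution of U (based on enumerating the C(11,7) = 330 equally likely rank assignments) gives the two-sided p-value.
Step 5: p-value = 0.787879; compare to alpha = 0.1. fail to reject H0.

U_X = 12, p = 0.787879, fail to reject H0 at alpha = 0.1.


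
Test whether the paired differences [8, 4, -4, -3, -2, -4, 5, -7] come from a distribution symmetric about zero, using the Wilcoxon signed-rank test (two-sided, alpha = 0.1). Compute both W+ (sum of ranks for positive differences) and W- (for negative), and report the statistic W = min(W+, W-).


Step 1: Drop any zero differences (none here) and take |d_i|.
|d| = [8, 4, 4, 3, 2, 4, 5, 7]
Step 2: Midrank |d_i| (ties get averaged ranks).
ranks: |8|->8, |4|->4, |4|->4, |3|->2, |2|->1, |4|->4, |5|->6, |7|->7
Step 3: Attach original signs; sum ranks with positive sign and with negative sign.
W+ = 8 + 4 + 6 = 18
W- = 4 + 2 + 1 + 4 + 7 = 18
(Check: W+ + W- = 36 should equal n(n+1)/2 = 36.)
Step 4: Test statistic W = min(W+, W-) = 18.
Step 5: Ties in |d|, so use the tie-corrected normal approximation.
        E[W] = n(n+1)/4 = 8*9/4 = 18.
        Tie groups: |d|=4 (t=3); sum(t^3 - t) = 24.
        Var[W] = n(n+1)(2n+1)/24 - sum(t^3-t)/48 = 1224/24 - 24/48 = 50.5.
        z = (W - E[W]) / sqrt(Var[W]) = (18 - 18) / 7.1063 = 0.0000.
        Two-sided p = 2*Phi(z) = 1.000000.
Step 6: alpha = 0.1. fail to reject H0.

W+ = 18, W- = 18, W = min = 18, p = 1.000000, fail to reject H0.


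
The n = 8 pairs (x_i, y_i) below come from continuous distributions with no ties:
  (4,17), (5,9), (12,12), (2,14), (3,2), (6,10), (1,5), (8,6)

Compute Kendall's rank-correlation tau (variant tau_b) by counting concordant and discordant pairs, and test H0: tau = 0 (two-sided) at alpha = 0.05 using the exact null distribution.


Step 1: Enumerate the 28 unordered pairs (i,j) with i<j and classify each by sign(x_j-x_i) * sign(y_j-y_i).
  (1,2):dx=+1,dy=-8->D; (1,3):dx=+8,dy=-5->D; (1,4):dx=-2,dy=-3->C; (1,5):dx=-1,dy=-15->C
  (1,6):dx=+2,dy=-7->D; (1,7):dx=-3,dy=-12->C; (1,8):dx=+4,dy=-11->D; (2,3):dx=+7,dy=+3->C
  (2,4):dx=-3,dy=+5->D; (2,5):dx=-2,dy=-7->C; (2,6):dx=+1,dy=+1->C; (2,7):dx=-4,dy=-4->C
  (2,8):dx=+3,dy=-3->D; (3,4):dx=-10,dy=+2->D; (3,5):dx=-9,dy=-10->C; (3,6):dx=-6,dy=-2->C
  (3,7):dx=-11,dy=-7->C; (3,8):dx=-4,dy=-6->C; (4,5):dx=+1,dy=-12->D; (4,6):dx=+4,dy=-4->D
  (4,7):dx=-1,dy=-9->C; (4,8):dx=+6,dy=-8->D; (5,6):dx=+3,dy=+8->C; (5,7):dx=-2,dy=+3->D
  (5,8):dx=+5,dy=+4->C; (6,7):dx=-5,dy=-5->C; (6,8):dx=+2,dy=-4->D; (7,8):dx=+7,dy=+1->C
Step 2: C = 16, D = 12, total pairs = 28.
Step 3: tau = (C - D)/(n(n-1)/2) = (16 - 12)/28 = 0.142857.
Step 4: Exact two-sided p-value (enumerate n! = 40320 permutations of y under H0): p = 0.719544.
Step 5: alpha = 0.05. fail to reject H0.

tau_b = 0.1429 (C=16, D=12), p = 0.719544, fail to reject H0.


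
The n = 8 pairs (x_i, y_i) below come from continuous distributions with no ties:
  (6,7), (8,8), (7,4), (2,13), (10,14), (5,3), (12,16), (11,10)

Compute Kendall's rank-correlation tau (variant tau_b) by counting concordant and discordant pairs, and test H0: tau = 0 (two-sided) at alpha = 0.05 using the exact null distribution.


Step 1: Enumerate the 28 unordered pairs (i,j) with i<j and classify each by sign(x_j-x_i) * sign(y_j-y_i).
  (1,2):dx=+2,dy=+1->C; (1,3):dx=+1,dy=-3->D; (1,4):dx=-4,dy=+6->D; (1,5):dx=+4,dy=+7->C
  (1,6):dx=-1,dy=-4->C; (1,7):dx=+6,dy=+9->C; (1,8):dx=+5,dy=+3->C; (2,3):dx=-1,dy=-4->C
  (2,4):dx=-6,dy=+5->D; (2,5):dx=+2,dy=+6->C; (2,6):dx=-3,dy=-5->C; (2,7):dx=+4,dy=+8->C
  (2,8):dx=+3,dy=+2->C; (3,4):dx=-5,dy=+9->D; (3,5):dx=+3,dy=+10->C; (3,6):dx=-2,dy=-1->C
  (3,7):dx=+5,dy=+12->C; (3,8):dx=+4,dy=+6->C; (4,5):dx=+8,dy=+1->C; (4,6):dx=+3,dy=-10->D
  (4,7):dx=+10,dy=+3->C; (4,8):dx=+9,dy=-3->D; (5,6):dx=-5,dy=-11->C; (5,7):dx=+2,dy=+2->C
  (5,8):dx=+1,dy=-4->D; (6,7):dx=+7,dy=+13->C; (6,8):dx=+6,dy=+7->C; (7,8):dx=-1,dy=-6->C
Step 2: C = 21, D = 7, total pairs = 28.
Step 3: tau = (C - D)/(n(n-1)/2) = (21 - 7)/28 = 0.500000.
Step 4: Exact two-sided p-value (enumerate n! = 40320 permutations of y under H0): p = 0.108681.
Step 5: alpha = 0.05. fail to reject H0.

tau_b = 0.5000 (C=21, D=7), p = 0.108681, fail to reject H0.


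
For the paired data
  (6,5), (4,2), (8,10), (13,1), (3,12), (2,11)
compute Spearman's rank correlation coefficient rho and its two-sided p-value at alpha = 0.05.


Step 1: Rank x and y separately (midranks; no ties here).
rank(x): 6->4, 4->3, 8->5, 13->6, 3->2, 2->1
rank(y): 5->3, 2->2, 10->4, 1->1, 12->6, 11->5
Step 2: d_i = R_x(i) - R_y(i); compute d_i^2.
  (4-3)^2=1, (3-2)^2=1, (5-4)^2=1, (6-1)^2=25, (2-6)^2=16, (1-5)^2=16
sum(d^2) = 60.
Step 3: rho = 1 - 6*60 / (6*(6^2 - 1)) = 1 - 360/210 = -0.714286.
Step 4: Under H0, t = rho * sqrt((n-2)/(1-rho^2)) = -2.0412 ~ t(4).
Step 5: Two-sided p-value from the t-distribution with 4 df = 0.110787.
Step 6: alpha = 0.05. fail to reject H0.

rho = -0.7143, p = 0.110787, fail to reject H0 at alpha = 0.05.


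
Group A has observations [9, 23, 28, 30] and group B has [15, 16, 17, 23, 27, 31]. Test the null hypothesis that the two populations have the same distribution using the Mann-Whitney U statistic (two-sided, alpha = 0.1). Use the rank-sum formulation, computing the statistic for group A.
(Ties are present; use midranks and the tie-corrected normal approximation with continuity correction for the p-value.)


Step 1: Combine and sort all 10 observations; assign midranks.
sorted (value, group): (9,X), (15,Y), (16,Y), (17,Y), (23,X), (23,Y), (27,Y), (28,X), (30,X), (31,Y)
ranks: 9->1, 15->2, 16->3, 17->4, 23->5.5, 23->5.5, 27->7, 28->8, 30->9, 31->10
Step 2: Rank sum for X: R1 = 1 + 5.5 + 8 + 9 = 23.5.
Step 3: U_X = R1 - n1(n1+1)/2 = 23.5 - 4*5/2 = 23.5 - 10 = 13.5.
       U_Y = n1*n2 - U_X = 24 - 13.5 = 10.5.
Step 4: Ties are present, so use the tie-corrected normal approximation (with continuity correction) for the p-value.
Step 5: p-value = 0.830664; compare to alpha = 0.1. fail to reject H0.

U_X = 13.5, p = 0.830664, fail to reject H0 at alpha = 0.1.


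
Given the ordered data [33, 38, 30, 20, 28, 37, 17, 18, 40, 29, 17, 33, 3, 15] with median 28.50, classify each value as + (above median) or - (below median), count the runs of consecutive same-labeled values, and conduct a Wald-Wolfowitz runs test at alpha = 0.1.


Step 1: Compute median = 28.50; label A = above, B = below.
Labels in order: AAABBABBAABABB  (n_A = 7, n_B = 7)
Step 2: Count runs R = 8.
Step 3: Under H0 (random ordering), E[R] = 2*n_A*n_B/(n_A+n_B) + 1 = 2*7*7/14 + 1 = 8.0000.
        Var[R] = 2*n_A*n_B*(2*n_A*n_B - n_A - n_B) / ((n_A+n_B)^2 * (n_A+n_B-1)) = 8232/2548 = 3.2308.
        SD[R] = 1.7974.
Step 4: R = E[R], so z = 0 with no continuity correction.
Step 5: Two-sided p-value via normal approximation = 2*(1 - Phi(|z|)) = 1.000000.
Step 6: alpha = 0.1. fail to reject H0.

R = 8, z = 0.0000, p = 1.000000, fail to reject H0.


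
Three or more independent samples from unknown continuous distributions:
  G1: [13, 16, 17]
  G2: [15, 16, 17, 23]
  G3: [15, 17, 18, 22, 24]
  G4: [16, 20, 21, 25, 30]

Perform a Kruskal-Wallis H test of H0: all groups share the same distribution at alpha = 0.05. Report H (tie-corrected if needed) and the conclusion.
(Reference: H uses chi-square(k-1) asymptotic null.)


Step 1: Combine all N = 17 observations and assign midranks.
sorted (value, group, rank): (13,G1,1), (15,G2,2.5), (15,G3,2.5), (16,G1,5), (16,G2,5), (16,G4,5), (17,G1,8), (17,G2,8), (17,G3,8), (18,G3,10), (20,G4,11), (21,G4,12), (22,G3,13), (23,G2,14), (24,G3,15), (25,G4,16), (30,G4,17)
Step 2: Sum ranks within each group.
R_1 = 14 (n_1 = 3)
R_2 = 29.5 (n_2 = 4)
R_3 = 48.5 (n_3 = 5)
R_4 = 61 (n_4 = 5)
Step 3: H = 12/(N(N+1)) * sum(R_i^2/n_i) - 3(N+1)
     = 12/(17*18) * (14^2/3 + 29.5^2/4 + 48.5^2/5 + 61^2/5) - 3*18
     = 0.039216 * 1497.55 - 54
     = 4.727288.
Step 4: Ties present; correction factor C = 1 - 54/(17^3 - 17) = 0.988971. Corrected H = 4.727288 / 0.988971 = 4.780008.
Step 5: Under H0, H ~ chi^2(3); p-value = 0.188633.
Step 6: alpha = 0.05. fail to reject H0.

H = 4.7800, df = 3, p = 0.188633, fail to reject H0.


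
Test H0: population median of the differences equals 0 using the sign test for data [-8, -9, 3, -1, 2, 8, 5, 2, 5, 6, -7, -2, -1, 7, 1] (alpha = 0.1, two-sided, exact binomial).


Step 1: Discard zero differences. Original n = 15; n_eff = number of nonzero differences = 15.
Nonzero differences (with sign): -8, -9, +3, -1, +2, +8, +5, +2, +5, +6, -7, -2, -1, +7, +1
Step 2: Count signs: positive = 9, negative = 6.
Step 3: Under H0: P(positive) = 0.5, so the number of positives S ~ Bin(15, 0.5).
Step 4: Two-sided exact p-value = sum of Bin(15,0.5) probabilities at or below the observed probability = 0.607239.
Step 5: alpha = 0.1. fail to reject H0.

n_eff = 15, pos = 9, neg = 6, p = 0.607239, fail to reject H0.


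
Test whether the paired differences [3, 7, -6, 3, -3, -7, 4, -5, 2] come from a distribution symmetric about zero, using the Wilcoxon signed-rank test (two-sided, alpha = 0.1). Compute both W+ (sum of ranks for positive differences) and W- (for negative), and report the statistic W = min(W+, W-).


Step 1: Drop any zero differences (none here) and take |d_i|.
|d| = [3, 7, 6, 3, 3, 7, 4, 5, 2]
Step 2: Midrank |d_i| (ties get averaged ranks).
ranks: |3|->3, |7|->8.5, |6|->7, |3|->3, |3|->3, |7|->8.5, |4|->5, |5|->6, |2|->1
Step 3: Attach original signs; sum ranks with positive sign and with negative sign.
W+ = 3 + 8.5 + 3 + 5 + 1 = 20.5
W- = 7 + 3 + 8.5 + 6 = 24.5
(Check: W+ + W- = 45 should equal n(n+1)/2 = 45.)
Step 4: Test statistic W = min(W+, W-) = 20.5.
Step 5: Ties in |d|, so use the tie-corrected normal approximation.
        E[W] = n(n+1)/4 = 9*10/4 = 22.5.
        Tie groups: |d|=3 (t=3), |d|=7 (t=2); sum(t^3 - t) = 30.
        Var[W] = n(n+1)(2n+1)/24 - sum(t^3-t)/48 = 1710/24 - 30/48 = 70.625.
        z = (W - E[W]) / sqrt(Var[W]) = (20.5 - 22.5) / 8.4039 = -0.2380.
        Two-sided p = 2*Phi(z) = 0.811892.
Step 6: alpha = 0.1. fail to reject H0.

W+ = 20.5, W- = 24.5, W = min = 20.5, p = 0.811892, fail to reject H0.


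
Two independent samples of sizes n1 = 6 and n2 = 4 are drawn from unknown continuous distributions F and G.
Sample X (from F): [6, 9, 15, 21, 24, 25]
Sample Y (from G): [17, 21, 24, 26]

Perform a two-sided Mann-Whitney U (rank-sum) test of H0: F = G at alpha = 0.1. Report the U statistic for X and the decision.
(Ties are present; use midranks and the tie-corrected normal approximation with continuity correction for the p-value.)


Step 1: Combine and sort all 10 observations; assign midranks.
sorted (value, group): (6,X), (9,X), (15,X), (17,Y), (21,X), (21,Y), (24,X), (24,Y), (25,X), (26,Y)
ranks: 6->1, 9->2, 15->3, 17->4, 21->5.5, 21->5.5, 24->7.5, 24->7.5, 25->9, 26->10
Step 2: Rank sum for X: R1 = 1 + 2 + 3 + 5.5 + 7.5 + 9 = 28.
Step 3: U_X = R1 - n1(n1+1)/2 = 28 - 6*7/2 = 28 - 21 = 7.
       U_Y = n1*n2 - U_X = 24 - 7 = 17.
Step 4: Ties are present, so use the tie-corrected normal approximation (with continuity correction) for the p-value.
Step 5: p-value = 0.334409; compare to alpha = 0.1. fail to reject H0.

U_X = 7, p = 0.334409, fail to reject H0 at alpha = 0.1.


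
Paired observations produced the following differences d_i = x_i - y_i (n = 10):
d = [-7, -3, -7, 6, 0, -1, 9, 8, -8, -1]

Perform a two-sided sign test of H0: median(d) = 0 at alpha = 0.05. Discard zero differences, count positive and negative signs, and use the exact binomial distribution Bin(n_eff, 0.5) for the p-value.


Step 1: Discard zero differences. Original n = 10; n_eff = number of nonzero differences = 9.
Nonzero differences (with sign): -7, -3, -7, +6, -1, +9, +8, -8, -1
Step 2: Count signs: positive = 3, negative = 6.
Step 3: Under H0: P(positive) = 0.5, so the number of positives S ~ Bin(9, 0.5).
Step 4: Two-sided exact p-value = sum of Bin(9,0.5) probabilities at or below the observed probability = 0.507812.
Step 5: alpha = 0.05. fail to reject H0.

n_eff = 9, pos = 3, neg = 6, p = 0.507812, fail to reject H0.


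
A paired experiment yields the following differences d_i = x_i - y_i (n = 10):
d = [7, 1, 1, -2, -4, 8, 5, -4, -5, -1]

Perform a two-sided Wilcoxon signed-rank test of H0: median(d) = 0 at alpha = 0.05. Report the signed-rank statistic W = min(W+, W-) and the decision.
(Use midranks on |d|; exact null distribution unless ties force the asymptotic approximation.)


Step 1: Drop any zero differences (none here) and take |d_i|.
|d| = [7, 1, 1, 2, 4, 8, 5, 4, 5, 1]
Step 2: Midrank |d_i| (ties get averaged ranks).
ranks: |7|->9, |1|->2, |1|->2, |2|->4, |4|->5.5, |8|->10, |5|->7.5, |4|->5.5, |5|->7.5, |1|->2
Step 3: Attach original signs; sum ranks with positive sign and with negative sign.
W+ = 9 + 2 + 2 + 10 + 7.5 = 30.5
W- = 4 + 5.5 + 5.5 + 7.5 + 2 = 24.5
(Check: W+ + W- = 55 should equal n(n+1)/2 = 55.)
Step 4: Test statistic W = min(W+, W-) = 24.5.
Step 5: Ties in |d|, so use the tie-corrected normal approximation.
        E[W] = n(n+1)/4 = 10*11/4 = 27.5.
        Tie groups: |d|=1 (t=3), |d|=4 (t=2), |d|=5 (t=2); sum(t^3 - t) = 36.
        Var[W] = n(n+1)(2n+1)/24 - sum(t^3-t)/48 = 2310/24 - 36/48 = 95.5.
        z = (W - E[W]) / sqrt(Var[W]) = (24.5 - 27.5) / 9.7724 = -0.3070.
        Two-sided p = 2*Phi(z) = 0.758853.
Step 6: alpha = 0.05. fail to reject H0.

W+ = 30.5, W- = 24.5, W = min = 24.5, p = 0.758853, fail to reject H0.


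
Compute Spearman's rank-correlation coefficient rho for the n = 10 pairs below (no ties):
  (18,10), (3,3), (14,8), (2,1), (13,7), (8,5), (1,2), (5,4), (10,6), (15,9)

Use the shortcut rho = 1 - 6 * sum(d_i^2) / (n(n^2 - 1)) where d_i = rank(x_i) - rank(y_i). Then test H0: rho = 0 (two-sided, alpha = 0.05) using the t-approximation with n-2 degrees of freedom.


Step 1: Rank x and y separately (midranks; no ties here).
rank(x): 18->10, 3->3, 14->8, 2->2, 13->7, 8->5, 1->1, 5->4, 10->6, 15->9
rank(y): 10->10, 3->3, 8->8, 1->1, 7->7, 5->5, 2->2, 4->4, 6->6, 9->9
Step 2: d_i = R_x(i) - R_y(i); compute d_i^2.
  (10-10)^2=0, (3-3)^2=0, (8-8)^2=0, (2-1)^2=1, (7-7)^2=0, (5-5)^2=0, (1-2)^2=1, (4-4)^2=0, (6-6)^2=0, (9-9)^2=0
sum(d^2) = 2.
Step 3: rho = 1 - 6*2 / (10*(10^2 - 1)) = 1 - 12/990 = 0.987879.
Step 4: Under H0, t = rho * sqrt((n-2)/(1-rho^2)) = 18.0003 ~ t(8).
Step 5: Two-sided p-value from the t-distribution with 8 df = 0.000000.
Step 6: alpha = 0.05. reject H0.

rho = 0.9879, p = 0.000000, reject H0 at alpha = 0.05.


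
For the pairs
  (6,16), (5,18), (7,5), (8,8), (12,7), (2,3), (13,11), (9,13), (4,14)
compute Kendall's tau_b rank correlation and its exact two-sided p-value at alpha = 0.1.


Step 1: Enumerate the 36 unordered pairs (i,j) with i<j and classify each by sign(x_j-x_i) * sign(y_j-y_i).
  (1,2):dx=-1,dy=+2->D; (1,3):dx=+1,dy=-11->D; (1,4):dx=+2,dy=-8->D; (1,5):dx=+6,dy=-9->D
  (1,6):dx=-4,dy=-13->C; (1,7):dx=+7,dy=-5->D; (1,8):dx=+3,dy=-3->D; (1,9):dx=-2,dy=-2->C
  (2,3):dx=+2,dy=-13->D; (2,4):dx=+3,dy=-10->D; (2,5):dx=+7,dy=-11->D; (2,6):dx=-3,dy=-15->C
  (2,7):dx=+8,dy=-7->D; (2,8):dx=+4,dy=-5->D; (2,9):dx=-1,dy=-4->C; (3,4):dx=+1,dy=+3->C
  (3,5):dx=+5,dy=+2->C; (3,6):dx=-5,dy=-2->C; (3,7):dx=+6,dy=+6->C; (3,8):dx=+2,dy=+8->C
  (3,9):dx=-3,dy=+9->D; (4,5):dx=+4,dy=-1->D; (4,6):dx=-6,dy=-5->C; (4,7):dx=+5,dy=+3->C
  (4,8):dx=+1,dy=+5->C; (4,9):dx=-4,dy=+6->D; (5,6):dx=-10,dy=-4->C; (5,7):dx=+1,dy=+4->C
  (5,8):dx=-3,dy=+6->D; (5,9):dx=-8,dy=+7->D; (6,7):dx=+11,dy=+8->C; (6,8):dx=+7,dy=+10->C
  (6,9):dx=+2,dy=+11->C; (7,8):dx=-4,dy=+2->D; (7,9):dx=-9,dy=+3->D; (8,9):dx=-5,dy=+1->D
Step 2: C = 17, D = 19, total pairs = 36.
Step 3: tau = (C - D)/(n(n-1)/2) = (17 - 19)/36 = -0.055556.
Step 4: Exact two-sided p-value (enumerate n! = 362880 permutations of y under H0): p = 0.919455.
Step 5: alpha = 0.1. fail to reject H0.

tau_b = -0.0556 (C=17, D=19), p = 0.919455, fail to reject H0.


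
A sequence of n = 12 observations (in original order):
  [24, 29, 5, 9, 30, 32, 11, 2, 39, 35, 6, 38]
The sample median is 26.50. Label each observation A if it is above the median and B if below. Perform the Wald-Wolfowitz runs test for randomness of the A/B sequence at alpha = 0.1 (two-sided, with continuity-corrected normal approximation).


Step 1: Compute median = 26.50; label A = above, B = below.
Labels in order: BABBAABBAABA  (n_A = 6, n_B = 6)
Step 2: Count runs R = 8.
Step 3: Under H0 (random ordering), E[R] = 2*n_A*n_B/(n_A+n_B) + 1 = 2*6*6/12 + 1 = 7.0000.
        Var[R] = 2*n_A*n_B*(2*n_A*n_B - n_A - n_B) / ((n_A+n_B)^2 * (n_A+n_B-1)) = 4320/1584 = 2.7273.
        SD[R] = 1.6514.
Step 4: Continuity-corrected z = (R - 0.5 - E[R]) / SD[R] = (8 - 0.5 - 7.0000) / 1.6514 = 0.3028.
Step 5: Two-sided p-value via normal approximation = 2*(1 - Phi(|z|)) = 0.762069.
Step 6: alpha = 0.1. fail to reject H0.

R = 8, z = 0.3028, p = 0.762069, fail to reject H0.


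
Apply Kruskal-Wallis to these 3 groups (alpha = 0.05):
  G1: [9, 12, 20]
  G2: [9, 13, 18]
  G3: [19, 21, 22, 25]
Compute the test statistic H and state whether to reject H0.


Step 1: Combine all N = 10 observations and assign midranks.
sorted (value, group, rank): (9,G1,1.5), (9,G2,1.5), (12,G1,3), (13,G2,4), (18,G2,5), (19,G3,6), (20,G1,7), (21,G3,8), (22,G3,9), (25,G3,10)
Step 2: Sum ranks within each group.
R_1 = 11.5 (n_1 = 3)
R_2 = 10.5 (n_2 = 3)
R_3 = 33 (n_3 = 4)
Step 3: H = 12/(N(N+1)) * sum(R_i^2/n_i) - 3(N+1)
     = 12/(10*11) * (11.5^2/3 + 10.5^2/3 + 33^2/4) - 3*11
     = 0.109091 * 353.083 - 33
     = 5.518182.
Step 4: Ties present; correction factor C = 1 - 6/(10^3 - 10) = 0.993939. Corrected H = 5.518182 / 0.993939 = 5.551829.
Step 5: Under H0, H ~ chi^2(2); p-value = 0.062292.
Step 6: alpha = 0.05. fail to reject H0.

H = 5.5518, df = 2, p = 0.062292, fail to reject H0.


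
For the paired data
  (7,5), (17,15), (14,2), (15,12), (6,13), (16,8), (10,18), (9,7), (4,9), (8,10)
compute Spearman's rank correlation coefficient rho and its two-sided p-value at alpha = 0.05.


Step 1: Rank x and y separately (midranks; no ties here).
rank(x): 7->3, 17->10, 14->7, 15->8, 6->2, 16->9, 10->6, 9->5, 4->1, 8->4
rank(y): 5->2, 15->9, 2->1, 12->7, 13->8, 8->4, 18->10, 7->3, 9->5, 10->6
Step 2: d_i = R_x(i) - R_y(i); compute d_i^2.
  (3-2)^2=1, (10-9)^2=1, (7-1)^2=36, (8-7)^2=1, (2-8)^2=36, (9-4)^2=25, (6-10)^2=16, (5-3)^2=4, (1-5)^2=16, (4-6)^2=4
sum(d^2) = 140.
Step 3: rho = 1 - 6*140 / (10*(10^2 - 1)) = 1 - 840/990 = 0.151515.
Step 4: Under H0, t = rho * sqrt((n-2)/(1-rho^2)) = 0.4336 ~ t(8).
Step 5: Two-sided p-value from the t-distribution with 8 df = 0.676065.
Step 6: alpha = 0.05. fail to reject H0.

rho = 0.1515, p = 0.676065, fail to reject H0 at alpha = 0.05.
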